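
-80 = -80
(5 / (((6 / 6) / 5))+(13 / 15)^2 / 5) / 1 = 28294 / 1125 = 25.15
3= 3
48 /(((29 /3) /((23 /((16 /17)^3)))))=1016991 /7424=136.99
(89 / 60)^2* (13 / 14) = 102973 / 50400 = 2.04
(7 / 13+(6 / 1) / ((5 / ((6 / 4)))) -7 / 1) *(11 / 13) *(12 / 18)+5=2003 / 845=2.37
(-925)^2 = 855625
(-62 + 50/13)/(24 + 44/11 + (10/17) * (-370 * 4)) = 3213/46553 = 0.07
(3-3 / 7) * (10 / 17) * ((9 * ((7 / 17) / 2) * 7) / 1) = 5670 / 289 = 19.62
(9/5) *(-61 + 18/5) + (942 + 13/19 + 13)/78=-1687028/18525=-91.07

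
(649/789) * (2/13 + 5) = 43483/10257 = 4.24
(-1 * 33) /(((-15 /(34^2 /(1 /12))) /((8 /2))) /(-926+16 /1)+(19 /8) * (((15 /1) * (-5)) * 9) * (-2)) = -111086976 /10793109601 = -0.01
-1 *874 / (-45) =874 / 45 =19.42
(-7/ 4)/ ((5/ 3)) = -21/ 20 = -1.05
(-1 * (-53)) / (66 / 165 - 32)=-265 / 158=-1.68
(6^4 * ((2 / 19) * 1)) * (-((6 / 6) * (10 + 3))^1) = -33696 / 19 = -1773.47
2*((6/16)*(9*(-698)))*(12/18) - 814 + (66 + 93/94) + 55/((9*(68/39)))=-37244641/9588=-3884.51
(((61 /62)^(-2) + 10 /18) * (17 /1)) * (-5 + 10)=4522085 /33489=135.03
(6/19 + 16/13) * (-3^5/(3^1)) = -30942/247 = -125.27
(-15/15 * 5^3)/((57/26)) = -3250/57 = -57.02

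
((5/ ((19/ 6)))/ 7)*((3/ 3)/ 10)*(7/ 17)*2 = 6/ 323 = 0.02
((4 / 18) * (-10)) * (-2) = 40 / 9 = 4.44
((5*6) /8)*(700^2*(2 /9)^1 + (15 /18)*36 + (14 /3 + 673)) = 410987.08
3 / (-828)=-1 / 276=-0.00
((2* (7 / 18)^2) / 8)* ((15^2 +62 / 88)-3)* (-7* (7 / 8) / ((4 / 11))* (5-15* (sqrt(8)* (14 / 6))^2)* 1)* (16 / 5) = 9152158211 / 31104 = 294243.77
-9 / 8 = -1.12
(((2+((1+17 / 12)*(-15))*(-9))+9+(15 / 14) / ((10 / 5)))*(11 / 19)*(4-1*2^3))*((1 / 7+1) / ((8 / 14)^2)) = -52019 / 19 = -2737.84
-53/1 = -53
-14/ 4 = -7/ 2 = -3.50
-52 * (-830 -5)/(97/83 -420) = -3603860/34763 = -103.67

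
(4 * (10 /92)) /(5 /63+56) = 630 /81259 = 0.01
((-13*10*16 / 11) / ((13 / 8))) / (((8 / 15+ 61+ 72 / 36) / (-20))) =384000 / 10483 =36.63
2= 2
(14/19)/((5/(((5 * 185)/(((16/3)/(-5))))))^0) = 14/19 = 0.74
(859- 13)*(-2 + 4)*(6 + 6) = 20304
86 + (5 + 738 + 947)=1776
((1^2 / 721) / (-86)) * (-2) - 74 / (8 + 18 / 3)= -163872 / 31003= -5.29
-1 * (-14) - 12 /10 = 64 /5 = 12.80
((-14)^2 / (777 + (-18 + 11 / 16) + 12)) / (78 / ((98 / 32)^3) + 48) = 23059204 / 4604381505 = 0.01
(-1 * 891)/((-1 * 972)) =11/12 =0.92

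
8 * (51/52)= 102/13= 7.85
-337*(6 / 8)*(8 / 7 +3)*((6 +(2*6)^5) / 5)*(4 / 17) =-12261649.28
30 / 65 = 6 / 13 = 0.46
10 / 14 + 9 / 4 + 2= 139 / 28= 4.96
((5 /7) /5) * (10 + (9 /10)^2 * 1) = 1.54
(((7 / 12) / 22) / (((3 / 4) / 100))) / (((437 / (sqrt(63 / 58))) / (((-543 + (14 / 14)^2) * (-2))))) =189700 * sqrt(406) / 418209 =9.14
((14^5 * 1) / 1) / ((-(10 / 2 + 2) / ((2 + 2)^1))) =-307328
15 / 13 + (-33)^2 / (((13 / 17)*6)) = 238.50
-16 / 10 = -8 / 5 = -1.60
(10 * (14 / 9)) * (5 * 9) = 700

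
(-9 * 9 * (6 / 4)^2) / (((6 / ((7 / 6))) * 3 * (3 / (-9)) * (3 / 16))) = 189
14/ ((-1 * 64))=-7/ 32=-0.22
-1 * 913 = -913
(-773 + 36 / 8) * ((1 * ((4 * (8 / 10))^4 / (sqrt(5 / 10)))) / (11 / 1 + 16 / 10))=-50364416 * sqrt(2) / 7875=-9044.58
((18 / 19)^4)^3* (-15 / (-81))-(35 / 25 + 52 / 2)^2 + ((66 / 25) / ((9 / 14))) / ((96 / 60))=-248365985846836566869 / 331997237859924150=-748.10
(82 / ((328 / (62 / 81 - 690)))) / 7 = -13957 / 567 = -24.62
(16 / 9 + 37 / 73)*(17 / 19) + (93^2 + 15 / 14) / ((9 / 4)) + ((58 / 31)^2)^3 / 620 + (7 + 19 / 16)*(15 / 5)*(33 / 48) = 625724962621643566279 / 161959055739505920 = 3863.48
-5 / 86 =-0.06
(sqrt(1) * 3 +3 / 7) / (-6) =-4 / 7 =-0.57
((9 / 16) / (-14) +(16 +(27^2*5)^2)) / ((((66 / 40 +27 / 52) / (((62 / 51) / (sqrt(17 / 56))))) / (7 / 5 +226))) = 454556488529975*sqrt(238) / 2281944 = 3073062248.96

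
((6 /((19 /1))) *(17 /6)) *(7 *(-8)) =-952 /19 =-50.11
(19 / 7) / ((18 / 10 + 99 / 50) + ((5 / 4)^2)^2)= 121600 / 278719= 0.44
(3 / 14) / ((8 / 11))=33 / 112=0.29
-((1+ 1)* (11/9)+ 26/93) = -760/279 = -2.72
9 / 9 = 1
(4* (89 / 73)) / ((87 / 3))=356 / 2117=0.17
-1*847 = -847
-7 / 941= -0.01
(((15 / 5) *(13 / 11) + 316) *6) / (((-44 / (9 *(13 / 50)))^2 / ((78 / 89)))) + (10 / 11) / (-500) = 1125503179 / 236918000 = 4.75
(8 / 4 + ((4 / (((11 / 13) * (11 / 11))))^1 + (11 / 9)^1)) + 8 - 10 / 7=10063 / 693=14.52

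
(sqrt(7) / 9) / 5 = sqrt(7) / 45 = 0.06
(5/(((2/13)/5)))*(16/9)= 2600/9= 288.89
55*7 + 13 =398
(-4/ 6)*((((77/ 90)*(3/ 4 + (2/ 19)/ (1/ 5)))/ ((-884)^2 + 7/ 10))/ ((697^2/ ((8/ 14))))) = -2134/ 1947546520587639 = -0.00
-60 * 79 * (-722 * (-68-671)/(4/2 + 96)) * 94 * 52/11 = -6181034664480/539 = -11467596780.11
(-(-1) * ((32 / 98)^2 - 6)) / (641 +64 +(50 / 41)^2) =-4757230 / 570287921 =-0.01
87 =87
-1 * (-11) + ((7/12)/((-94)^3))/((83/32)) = 284371190/25851927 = 11.00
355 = 355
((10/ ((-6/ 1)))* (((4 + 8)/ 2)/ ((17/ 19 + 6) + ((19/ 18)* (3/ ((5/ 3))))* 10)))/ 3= -95/ 738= -0.13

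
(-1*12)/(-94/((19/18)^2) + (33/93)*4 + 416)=-33573/931801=-0.04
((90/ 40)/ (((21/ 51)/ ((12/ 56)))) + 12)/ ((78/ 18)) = 15489/ 5096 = 3.04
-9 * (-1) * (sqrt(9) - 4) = -9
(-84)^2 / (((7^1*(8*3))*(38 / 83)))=1743 / 19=91.74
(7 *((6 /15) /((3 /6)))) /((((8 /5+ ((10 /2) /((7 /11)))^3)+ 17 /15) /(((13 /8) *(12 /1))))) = 280917 /1254844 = 0.22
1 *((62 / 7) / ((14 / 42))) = 186 / 7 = 26.57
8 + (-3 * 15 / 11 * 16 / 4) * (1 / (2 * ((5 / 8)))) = -56 / 11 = -5.09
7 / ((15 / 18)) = 42 / 5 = 8.40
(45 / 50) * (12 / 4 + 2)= 9 / 2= 4.50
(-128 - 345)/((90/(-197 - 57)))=60071/45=1334.91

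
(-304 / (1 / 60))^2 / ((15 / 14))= 310517760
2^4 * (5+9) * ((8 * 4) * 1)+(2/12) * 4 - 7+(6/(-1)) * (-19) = 21827/3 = 7275.67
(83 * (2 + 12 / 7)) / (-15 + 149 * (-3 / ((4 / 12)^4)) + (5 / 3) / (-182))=-168324 / 19777217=-0.01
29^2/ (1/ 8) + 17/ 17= 6729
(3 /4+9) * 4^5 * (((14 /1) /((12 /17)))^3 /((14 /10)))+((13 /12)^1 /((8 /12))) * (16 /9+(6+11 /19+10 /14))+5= 266390029237 /4788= 55637015.30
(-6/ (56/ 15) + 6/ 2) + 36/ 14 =111/ 28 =3.96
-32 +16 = -16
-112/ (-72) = 14/ 9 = 1.56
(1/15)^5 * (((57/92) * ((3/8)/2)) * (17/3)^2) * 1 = 5491/1117800000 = 0.00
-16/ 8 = -2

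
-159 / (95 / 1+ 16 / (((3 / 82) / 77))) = -477 / 101309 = -0.00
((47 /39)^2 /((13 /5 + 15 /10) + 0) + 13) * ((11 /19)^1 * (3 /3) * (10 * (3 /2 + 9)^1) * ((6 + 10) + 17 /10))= 3783333169 /263302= 14368.80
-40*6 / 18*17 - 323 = -1649 / 3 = -549.67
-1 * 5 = -5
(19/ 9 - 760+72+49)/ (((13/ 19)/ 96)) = -3485056/ 39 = -89360.41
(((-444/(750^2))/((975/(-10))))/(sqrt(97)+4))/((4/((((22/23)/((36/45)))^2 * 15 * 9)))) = -4477/232098750+4477 * sqrt(97)/928395000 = 0.00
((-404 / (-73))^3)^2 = 4347986536861696 / 151334226289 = 28731.02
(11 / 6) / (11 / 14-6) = -77 / 219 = -0.35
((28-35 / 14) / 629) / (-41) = -3 / 3034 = -0.00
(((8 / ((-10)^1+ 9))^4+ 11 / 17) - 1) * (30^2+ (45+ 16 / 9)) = 593283146 / 153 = 3877667.62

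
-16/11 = -1.45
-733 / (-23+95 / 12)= 8796 / 181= 48.60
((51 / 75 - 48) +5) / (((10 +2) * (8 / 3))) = -529 / 400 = -1.32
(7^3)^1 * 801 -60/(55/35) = 3021753/11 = 274704.82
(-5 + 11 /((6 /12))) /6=17 /6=2.83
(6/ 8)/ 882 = 1/ 1176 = 0.00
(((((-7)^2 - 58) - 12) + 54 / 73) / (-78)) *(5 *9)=22185 / 1898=11.69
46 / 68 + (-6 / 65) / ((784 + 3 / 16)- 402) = 9138661 / 13514150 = 0.68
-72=-72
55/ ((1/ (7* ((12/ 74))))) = 2310/ 37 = 62.43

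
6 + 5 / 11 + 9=170 / 11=15.45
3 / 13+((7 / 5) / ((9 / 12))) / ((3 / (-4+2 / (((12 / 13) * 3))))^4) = 1198339231 / 414523980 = 2.89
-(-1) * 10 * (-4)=-40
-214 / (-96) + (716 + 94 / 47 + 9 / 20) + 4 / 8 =721.18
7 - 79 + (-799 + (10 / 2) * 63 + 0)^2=234184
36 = 36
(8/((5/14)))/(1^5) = 112/5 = 22.40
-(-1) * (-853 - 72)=-925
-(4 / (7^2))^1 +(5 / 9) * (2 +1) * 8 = 1948 / 147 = 13.25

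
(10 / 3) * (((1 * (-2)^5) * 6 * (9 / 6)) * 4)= -3840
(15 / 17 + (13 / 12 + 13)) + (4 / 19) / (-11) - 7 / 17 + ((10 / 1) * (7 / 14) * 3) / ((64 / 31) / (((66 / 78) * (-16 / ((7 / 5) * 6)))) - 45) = 15936628715 / 1121454708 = 14.21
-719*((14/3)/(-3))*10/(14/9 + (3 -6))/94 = -50330/611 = -82.37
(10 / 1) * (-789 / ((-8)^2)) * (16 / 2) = -3945 / 4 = -986.25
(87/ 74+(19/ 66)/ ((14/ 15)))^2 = 286049569/ 129868816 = 2.20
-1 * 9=-9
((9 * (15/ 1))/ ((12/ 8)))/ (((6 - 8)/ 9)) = -405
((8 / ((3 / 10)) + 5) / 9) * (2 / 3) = 190 / 81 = 2.35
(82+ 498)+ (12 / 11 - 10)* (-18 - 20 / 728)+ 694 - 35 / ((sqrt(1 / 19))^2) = 110054 / 143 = 769.61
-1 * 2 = -2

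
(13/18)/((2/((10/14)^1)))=65/252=0.26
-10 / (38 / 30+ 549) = -75 / 4127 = -0.02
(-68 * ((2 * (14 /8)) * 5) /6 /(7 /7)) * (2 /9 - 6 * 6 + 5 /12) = 757435 /108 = 7013.29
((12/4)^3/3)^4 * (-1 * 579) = -3798819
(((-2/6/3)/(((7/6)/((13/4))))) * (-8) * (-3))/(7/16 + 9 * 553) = -832/557473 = -0.00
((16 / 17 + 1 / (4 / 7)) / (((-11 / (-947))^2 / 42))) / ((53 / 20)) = 34464369870 / 109021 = 316125.97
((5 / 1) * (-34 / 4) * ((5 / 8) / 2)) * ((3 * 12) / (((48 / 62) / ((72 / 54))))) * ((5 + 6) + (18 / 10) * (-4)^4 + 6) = -6295015 / 16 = -393438.44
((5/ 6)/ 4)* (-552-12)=-235/ 2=-117.50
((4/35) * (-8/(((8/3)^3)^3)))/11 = -19683/1614807040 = -0.00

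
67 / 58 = 1.16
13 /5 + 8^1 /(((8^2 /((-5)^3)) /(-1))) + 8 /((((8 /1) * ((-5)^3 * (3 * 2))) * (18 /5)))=18.22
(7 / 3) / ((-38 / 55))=-3.38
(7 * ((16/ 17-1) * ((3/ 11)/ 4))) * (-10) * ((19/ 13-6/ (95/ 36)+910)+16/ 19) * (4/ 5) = 2776662/ 13585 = 204.39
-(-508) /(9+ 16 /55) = 27940 /511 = 54.68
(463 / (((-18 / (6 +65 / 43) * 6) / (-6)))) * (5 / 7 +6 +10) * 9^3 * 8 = 5669103492 / 301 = 18834230.87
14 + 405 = 419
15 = 15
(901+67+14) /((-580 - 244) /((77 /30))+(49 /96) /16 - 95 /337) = -39140226048 /12805827379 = -3.06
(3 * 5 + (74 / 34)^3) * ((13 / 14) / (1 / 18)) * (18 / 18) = 2078388 / 4913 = 423.04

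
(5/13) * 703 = 270.38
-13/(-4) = 13/4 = 3.25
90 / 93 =0.97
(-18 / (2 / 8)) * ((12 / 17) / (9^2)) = -32 / 51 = -0.63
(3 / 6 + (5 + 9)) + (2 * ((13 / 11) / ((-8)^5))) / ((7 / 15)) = 18292541 / 1261568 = 14.50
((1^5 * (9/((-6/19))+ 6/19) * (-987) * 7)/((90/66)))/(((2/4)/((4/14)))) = 7751898/95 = 81598.93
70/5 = 14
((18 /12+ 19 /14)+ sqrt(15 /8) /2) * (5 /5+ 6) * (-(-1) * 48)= 42 * sqrt(30)+ 960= 1190.04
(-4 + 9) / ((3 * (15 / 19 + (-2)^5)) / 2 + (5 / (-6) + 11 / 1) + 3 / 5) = -1425 / 10274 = -0.14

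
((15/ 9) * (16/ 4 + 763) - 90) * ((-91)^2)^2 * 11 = 896389031871.67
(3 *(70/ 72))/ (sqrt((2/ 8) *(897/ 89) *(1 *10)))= 0.58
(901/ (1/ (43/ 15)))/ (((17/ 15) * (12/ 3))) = 2279/ 4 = 569.75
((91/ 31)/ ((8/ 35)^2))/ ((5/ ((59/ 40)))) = 16.58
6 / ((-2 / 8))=-24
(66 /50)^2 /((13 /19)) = 20691 /8125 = 2.55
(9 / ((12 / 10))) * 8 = 60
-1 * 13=-13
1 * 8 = 8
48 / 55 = 0.87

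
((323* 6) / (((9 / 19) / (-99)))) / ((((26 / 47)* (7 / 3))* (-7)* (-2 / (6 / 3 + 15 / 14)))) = -1227884823 / 17836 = -68843.06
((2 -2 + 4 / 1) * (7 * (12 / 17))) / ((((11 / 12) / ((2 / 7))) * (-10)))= -576 / 935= -0.62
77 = 77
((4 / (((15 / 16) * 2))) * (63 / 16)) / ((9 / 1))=14 / 15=0.93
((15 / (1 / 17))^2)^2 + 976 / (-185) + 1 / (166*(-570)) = 14802851724617639 / 3500940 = 4228250619.72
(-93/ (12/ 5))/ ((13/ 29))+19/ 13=-4419/ 52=-84.98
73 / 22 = 3.32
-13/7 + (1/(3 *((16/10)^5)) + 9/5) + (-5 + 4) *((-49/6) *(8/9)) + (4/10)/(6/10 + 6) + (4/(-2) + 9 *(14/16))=4485843293/340623360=13.17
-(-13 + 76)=-63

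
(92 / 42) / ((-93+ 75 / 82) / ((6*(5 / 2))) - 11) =-18860 / 147567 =-0.13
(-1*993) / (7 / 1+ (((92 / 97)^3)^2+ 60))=-827141200894497 / 56415479331587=-14.66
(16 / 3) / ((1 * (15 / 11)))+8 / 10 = 212 / 45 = 4.71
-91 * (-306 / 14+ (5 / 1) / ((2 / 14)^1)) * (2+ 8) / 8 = -1495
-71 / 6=-11.83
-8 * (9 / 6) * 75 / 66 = -150 / 11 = -13.64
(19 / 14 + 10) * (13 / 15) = 689 / 70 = 9.84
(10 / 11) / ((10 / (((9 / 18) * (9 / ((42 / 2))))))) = 3 / 154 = 0.02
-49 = -49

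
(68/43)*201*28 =382704/43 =8900.09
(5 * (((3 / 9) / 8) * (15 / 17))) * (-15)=-375 / 136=-2.76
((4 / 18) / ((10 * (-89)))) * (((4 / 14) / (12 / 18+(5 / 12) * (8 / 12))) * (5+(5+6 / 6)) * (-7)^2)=-0.04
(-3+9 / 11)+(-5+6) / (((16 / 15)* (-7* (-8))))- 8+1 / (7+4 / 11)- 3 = -10401739 / 798336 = -13.03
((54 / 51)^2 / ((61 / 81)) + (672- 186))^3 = 634711911311609769672 / 5478769549189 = 115849353.69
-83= -83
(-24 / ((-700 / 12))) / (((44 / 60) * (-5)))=-216 / 1925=-0.11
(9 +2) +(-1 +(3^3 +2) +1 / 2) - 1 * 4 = 71 / 2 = 35.50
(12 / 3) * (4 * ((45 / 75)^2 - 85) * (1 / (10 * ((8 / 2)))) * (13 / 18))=-27508 / 1125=-24.45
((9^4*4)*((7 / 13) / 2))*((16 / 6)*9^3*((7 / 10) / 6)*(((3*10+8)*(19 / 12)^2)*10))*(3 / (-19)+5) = 96095634012 / 13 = 7391971847.08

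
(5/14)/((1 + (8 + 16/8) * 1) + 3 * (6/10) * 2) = 25/1022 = 0.02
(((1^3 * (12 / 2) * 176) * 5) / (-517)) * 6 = -2880 / 47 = -61.28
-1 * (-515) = 515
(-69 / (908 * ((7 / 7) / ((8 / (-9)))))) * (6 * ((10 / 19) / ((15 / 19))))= 184 / 681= 0.27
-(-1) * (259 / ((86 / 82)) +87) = 333.95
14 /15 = 0.93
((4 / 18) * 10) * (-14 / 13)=-280 / 117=-2.39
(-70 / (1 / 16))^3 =-1404928000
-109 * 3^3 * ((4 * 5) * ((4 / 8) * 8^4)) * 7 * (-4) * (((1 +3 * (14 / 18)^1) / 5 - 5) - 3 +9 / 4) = -17157611520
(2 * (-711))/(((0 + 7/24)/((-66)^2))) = -148661568/7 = -21237366.86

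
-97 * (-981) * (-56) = -5328792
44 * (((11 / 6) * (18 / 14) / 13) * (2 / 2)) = 726 / 91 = 7.98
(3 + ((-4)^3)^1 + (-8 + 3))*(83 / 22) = -249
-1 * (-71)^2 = -5041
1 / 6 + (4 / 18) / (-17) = 47 / 306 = 0.15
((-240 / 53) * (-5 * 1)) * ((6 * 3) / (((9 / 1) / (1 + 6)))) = 16800 / 53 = 316.98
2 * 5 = 10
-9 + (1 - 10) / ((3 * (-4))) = -33 / 4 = -8.25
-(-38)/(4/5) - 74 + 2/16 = -211/8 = -26.38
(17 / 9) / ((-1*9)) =-17 / 81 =-0.21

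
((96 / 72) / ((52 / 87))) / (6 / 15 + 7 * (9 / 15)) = 145 / 299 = 0.48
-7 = -7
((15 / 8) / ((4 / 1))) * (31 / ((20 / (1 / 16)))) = 93 / 2048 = 0.05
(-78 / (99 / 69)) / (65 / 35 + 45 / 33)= -2093 / 124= -16.88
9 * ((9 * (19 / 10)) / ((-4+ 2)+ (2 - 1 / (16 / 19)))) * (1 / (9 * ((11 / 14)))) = -1008 / 55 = -18.33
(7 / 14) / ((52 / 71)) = 71 / 104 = 0.68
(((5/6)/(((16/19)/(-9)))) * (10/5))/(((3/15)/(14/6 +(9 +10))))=-1900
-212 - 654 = -866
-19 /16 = -1.19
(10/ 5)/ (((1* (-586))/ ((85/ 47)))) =-85/ 13771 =-0.01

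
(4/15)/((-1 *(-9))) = 4/135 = 0.03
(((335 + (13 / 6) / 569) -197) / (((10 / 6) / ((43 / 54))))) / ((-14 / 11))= -44570317 / 860328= -51.81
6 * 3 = 18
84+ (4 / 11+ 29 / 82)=76415 / 902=84.72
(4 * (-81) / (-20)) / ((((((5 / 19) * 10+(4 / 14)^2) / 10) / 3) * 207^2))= 931 / 222709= 0.00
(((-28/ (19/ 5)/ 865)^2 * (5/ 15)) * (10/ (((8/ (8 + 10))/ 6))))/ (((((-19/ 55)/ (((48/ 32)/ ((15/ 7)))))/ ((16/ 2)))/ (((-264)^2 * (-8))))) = 6058667704320/ 205283011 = 29513.73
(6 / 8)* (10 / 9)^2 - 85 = -2270 / 27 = -84.07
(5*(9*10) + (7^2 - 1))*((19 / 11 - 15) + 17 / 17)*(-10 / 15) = 4074.55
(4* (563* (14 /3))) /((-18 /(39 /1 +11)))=-788200 /27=-29192.59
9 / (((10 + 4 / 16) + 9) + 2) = 36 / 85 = 0.42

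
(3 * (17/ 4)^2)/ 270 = 289/ 1440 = 0.20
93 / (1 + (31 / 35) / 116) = 377580 / 4091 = 92.30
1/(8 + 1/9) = 9/73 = 0.12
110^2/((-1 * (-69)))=12100/69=175.36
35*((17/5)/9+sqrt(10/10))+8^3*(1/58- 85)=-11343830/261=-43462.95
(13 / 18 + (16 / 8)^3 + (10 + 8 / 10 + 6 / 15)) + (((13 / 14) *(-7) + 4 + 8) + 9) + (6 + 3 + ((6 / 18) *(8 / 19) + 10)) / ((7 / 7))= 53.56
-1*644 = -644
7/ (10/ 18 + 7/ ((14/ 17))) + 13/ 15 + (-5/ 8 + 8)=176327/ 19560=9.01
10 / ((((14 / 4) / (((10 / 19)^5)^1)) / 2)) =4000000 / 17332693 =0.23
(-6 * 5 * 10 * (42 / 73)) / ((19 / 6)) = -75600 / 1387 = -54.51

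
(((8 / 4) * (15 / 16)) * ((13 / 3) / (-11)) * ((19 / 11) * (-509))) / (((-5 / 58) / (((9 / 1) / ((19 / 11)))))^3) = -1294122362247 / 9025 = -143393059.53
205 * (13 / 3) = 2665 / 3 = 888.33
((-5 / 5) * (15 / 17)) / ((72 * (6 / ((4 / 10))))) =-1 / 1224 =-0.00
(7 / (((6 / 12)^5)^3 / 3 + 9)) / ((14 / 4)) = 0.22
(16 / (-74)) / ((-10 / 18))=72 / 185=0.39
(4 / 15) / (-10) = -2 / 75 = -0.03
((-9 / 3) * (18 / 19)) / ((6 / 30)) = -270 / 19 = -14.21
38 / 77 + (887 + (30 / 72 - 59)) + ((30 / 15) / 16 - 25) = 1485857 / 1848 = 804.04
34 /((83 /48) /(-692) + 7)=1129344 /232429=4.86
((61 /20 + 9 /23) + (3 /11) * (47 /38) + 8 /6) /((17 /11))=1474391 /445740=3.31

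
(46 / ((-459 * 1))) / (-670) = 23 / 153765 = 0.00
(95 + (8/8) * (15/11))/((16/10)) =60.23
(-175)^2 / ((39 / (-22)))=-673750 / 39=-17275.64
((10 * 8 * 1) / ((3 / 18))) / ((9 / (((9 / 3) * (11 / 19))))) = 1760 / 19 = 92.63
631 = 631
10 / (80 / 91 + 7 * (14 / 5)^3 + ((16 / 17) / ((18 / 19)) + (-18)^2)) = 8701875 / 417286742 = 0.02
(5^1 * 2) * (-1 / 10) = -1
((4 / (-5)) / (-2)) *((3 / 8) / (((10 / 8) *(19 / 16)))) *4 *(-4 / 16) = -48 / 475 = -0.10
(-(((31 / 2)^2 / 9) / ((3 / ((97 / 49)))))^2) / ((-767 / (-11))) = -95583499979 / 21480037488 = -4.45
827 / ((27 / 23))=19021 / 27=704.48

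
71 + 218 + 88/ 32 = 1167/ 4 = 291.75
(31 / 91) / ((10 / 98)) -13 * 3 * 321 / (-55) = 165134 / 715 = 230.96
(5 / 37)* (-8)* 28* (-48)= 53760 / 37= 1452.97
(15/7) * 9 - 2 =17.29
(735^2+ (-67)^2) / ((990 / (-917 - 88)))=-18247919 / 33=-552967.24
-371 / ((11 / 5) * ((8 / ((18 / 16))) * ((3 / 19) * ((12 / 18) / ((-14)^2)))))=-15543045 / 352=-44156.38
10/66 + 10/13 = 395/429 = 0.92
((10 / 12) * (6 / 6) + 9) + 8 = 107 / 6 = 17.83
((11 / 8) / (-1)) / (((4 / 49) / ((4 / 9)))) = -539 / 72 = -7.49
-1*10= -10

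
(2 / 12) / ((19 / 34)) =17 / 57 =0.30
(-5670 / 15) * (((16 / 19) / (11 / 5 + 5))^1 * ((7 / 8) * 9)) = -6615 / 19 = -348.16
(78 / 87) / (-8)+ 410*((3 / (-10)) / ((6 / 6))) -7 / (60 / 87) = -19323 / 145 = -133.26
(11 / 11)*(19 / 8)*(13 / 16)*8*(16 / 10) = 247 / 10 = 24.70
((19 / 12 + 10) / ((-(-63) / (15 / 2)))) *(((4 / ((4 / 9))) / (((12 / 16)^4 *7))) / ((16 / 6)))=2780 / 1323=2.10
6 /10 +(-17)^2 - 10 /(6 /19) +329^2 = 1627484 /15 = 108498.93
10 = 10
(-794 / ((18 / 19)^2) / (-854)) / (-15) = -143317 / 2075220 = -0.07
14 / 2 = 7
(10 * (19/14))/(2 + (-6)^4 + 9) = 95/9149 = 0.01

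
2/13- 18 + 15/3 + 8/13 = -159/13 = -12.23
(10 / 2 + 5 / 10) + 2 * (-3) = -1 / 2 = -0.50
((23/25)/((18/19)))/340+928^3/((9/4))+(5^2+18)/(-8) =27172077157031/76500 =355190551.07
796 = 796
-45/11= -4.09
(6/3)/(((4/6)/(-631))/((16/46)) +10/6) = 5048/4199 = 1.20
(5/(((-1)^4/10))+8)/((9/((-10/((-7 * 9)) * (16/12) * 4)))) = 9280/1701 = 5.46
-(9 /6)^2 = -9 /4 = -2.25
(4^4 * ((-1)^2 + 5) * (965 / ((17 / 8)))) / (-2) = -5928960 / 17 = -348762.35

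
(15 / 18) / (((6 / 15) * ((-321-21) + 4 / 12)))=-1 / 164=-0.01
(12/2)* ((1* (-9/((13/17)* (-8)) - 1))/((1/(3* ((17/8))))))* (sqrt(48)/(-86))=-1.45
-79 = -79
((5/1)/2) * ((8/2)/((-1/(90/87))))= -300/29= -10.34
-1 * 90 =-90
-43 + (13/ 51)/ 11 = -24110/ 561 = -42.98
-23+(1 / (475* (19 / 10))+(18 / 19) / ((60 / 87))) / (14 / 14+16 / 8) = -244127 / 10830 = -22.54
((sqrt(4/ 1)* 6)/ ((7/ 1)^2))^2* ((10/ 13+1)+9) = 2880/ 4459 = 0.65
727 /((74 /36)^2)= 235548 /1369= 172.06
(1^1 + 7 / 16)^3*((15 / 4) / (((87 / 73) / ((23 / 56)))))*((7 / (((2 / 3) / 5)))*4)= 1532129475 / 1900544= 806.15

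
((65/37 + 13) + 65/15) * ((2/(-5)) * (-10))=8476/111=76.36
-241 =-241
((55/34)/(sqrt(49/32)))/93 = 110 * sqrt(2)/11067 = 0.01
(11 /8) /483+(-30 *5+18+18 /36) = -131.50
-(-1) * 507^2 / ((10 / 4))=514098 / 5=102819.60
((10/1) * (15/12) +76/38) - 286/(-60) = 289/15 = 19.27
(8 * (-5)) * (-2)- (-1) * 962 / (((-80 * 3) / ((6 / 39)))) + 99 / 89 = 429847 / 5340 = 80.50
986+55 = 1041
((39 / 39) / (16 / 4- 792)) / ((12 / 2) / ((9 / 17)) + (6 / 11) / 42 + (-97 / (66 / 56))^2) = -7623 / 40757790980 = -0.00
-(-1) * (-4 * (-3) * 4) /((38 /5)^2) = 300 /361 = 0.83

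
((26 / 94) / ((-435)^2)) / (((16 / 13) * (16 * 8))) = 169 / 18214041600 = 0.00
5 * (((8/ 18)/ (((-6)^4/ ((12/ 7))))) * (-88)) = -440/ 1701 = -0.26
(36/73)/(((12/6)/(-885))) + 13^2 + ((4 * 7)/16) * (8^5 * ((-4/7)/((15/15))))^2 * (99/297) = 313532537155/1533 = 204522202.97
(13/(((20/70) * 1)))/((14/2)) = 13/2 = 6.50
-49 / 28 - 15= -67 / 4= -16.75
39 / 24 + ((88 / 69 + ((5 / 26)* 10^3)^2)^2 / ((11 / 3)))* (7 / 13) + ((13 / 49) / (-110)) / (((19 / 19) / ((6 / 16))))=5103548897958285848681 / 25408114651920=200862951.38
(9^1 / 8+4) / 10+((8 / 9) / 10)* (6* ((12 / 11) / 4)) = 579 / 880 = 0.66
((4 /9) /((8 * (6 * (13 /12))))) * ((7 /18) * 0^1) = 0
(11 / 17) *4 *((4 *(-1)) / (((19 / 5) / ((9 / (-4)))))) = 1980 / 323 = 6.13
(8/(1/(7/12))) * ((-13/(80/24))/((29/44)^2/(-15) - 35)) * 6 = 3171168/1017241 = 3.12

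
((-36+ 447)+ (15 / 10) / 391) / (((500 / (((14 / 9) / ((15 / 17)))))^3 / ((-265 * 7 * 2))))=-788001858959 / 11789296875000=-0.07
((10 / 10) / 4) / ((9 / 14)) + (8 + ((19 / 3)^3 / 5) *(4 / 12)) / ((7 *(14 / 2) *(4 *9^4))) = 202548169 / 520812180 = 0.39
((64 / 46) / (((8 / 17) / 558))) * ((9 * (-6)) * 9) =-18440784 / 23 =-801773.22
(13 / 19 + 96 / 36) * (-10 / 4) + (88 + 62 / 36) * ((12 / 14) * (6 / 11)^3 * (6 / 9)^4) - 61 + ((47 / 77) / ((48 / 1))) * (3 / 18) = -1137079177 / 16994208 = -66.91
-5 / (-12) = 5 / 12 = 0.42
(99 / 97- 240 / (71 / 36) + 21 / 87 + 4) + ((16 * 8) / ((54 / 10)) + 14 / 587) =-293435355988 / 3165409827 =-92.70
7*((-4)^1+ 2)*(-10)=140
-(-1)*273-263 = 10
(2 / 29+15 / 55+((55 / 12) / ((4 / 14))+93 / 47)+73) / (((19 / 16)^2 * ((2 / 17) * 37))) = 8942000272 / 600784503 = 14.88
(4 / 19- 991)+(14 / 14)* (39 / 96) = -602153 / 608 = -990.38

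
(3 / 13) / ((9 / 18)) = 6 / 13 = 0.46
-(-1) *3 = 3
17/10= 1.70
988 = 988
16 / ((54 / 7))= 56 / 27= 2.07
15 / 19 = 0.79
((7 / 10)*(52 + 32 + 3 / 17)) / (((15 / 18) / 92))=2764692 / 425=6505.16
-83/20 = -4.15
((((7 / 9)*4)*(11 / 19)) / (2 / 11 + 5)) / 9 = 0.04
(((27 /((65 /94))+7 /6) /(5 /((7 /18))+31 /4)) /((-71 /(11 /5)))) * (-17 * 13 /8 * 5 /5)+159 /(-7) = -1810422571 /86030700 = -21.04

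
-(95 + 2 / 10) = -476 / 5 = -95.20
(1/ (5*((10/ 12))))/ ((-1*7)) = -0.03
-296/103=-2.87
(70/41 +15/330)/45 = 0.04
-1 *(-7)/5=7/5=1.40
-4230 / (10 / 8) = -3384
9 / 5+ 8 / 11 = 139 / 55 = 2.53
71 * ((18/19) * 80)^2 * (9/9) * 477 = 70226611200/361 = 194533549.03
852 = 852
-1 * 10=-10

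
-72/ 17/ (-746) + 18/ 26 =57537/ 82433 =0.70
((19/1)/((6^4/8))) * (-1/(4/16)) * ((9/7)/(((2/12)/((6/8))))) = -19/7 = -2.71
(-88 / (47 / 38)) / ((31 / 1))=-3344 / 1457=-2.30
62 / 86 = 31 / 43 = 0.72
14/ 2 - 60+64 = 11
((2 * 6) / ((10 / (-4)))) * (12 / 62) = -0.93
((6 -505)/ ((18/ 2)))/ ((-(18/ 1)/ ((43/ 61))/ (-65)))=-141.14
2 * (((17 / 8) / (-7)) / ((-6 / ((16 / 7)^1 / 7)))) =34 / 1029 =0.03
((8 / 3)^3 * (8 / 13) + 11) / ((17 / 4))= 31828 / 5967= 5.33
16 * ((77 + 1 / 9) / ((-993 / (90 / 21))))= -111040 / 20853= -5.32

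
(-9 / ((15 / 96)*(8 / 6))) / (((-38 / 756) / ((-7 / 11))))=-571536 / 1045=-546.92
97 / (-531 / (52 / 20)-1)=-1261 / 2668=-0.47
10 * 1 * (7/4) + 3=41/2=20.50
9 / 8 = 1.12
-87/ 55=-1.58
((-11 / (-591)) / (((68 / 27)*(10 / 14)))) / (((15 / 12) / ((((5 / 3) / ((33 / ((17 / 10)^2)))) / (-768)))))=-119 / 75648000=-0.00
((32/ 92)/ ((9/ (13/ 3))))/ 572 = 2/ 6831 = 0.00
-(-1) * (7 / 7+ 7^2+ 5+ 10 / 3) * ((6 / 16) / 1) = 175 / 8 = 21.88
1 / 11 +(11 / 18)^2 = 0.46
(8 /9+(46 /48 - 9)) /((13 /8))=-515 /117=-4.40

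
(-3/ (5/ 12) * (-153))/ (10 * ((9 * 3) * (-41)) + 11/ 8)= -44064/ 442745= -0.10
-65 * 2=-130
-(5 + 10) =-15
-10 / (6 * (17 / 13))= -65 / 51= -1.27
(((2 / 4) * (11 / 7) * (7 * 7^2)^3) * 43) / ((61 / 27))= 73622273571 / 122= 603461258.78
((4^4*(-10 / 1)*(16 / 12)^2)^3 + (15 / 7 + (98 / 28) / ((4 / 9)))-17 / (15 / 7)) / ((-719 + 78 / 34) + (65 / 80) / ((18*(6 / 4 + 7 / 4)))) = 327104709256126619 / 2486949885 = 131528468.36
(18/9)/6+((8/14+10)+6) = 16.90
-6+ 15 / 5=-3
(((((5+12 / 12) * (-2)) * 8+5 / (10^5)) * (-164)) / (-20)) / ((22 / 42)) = -1653119139 / 1100000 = -1502.84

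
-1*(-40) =40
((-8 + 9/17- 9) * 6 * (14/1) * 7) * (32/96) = -54880/17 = -3228.24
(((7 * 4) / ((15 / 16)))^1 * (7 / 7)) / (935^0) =448 / 15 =29.87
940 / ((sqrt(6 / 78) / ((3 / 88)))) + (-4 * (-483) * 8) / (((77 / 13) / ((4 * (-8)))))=-918528 / 11 + 705 * sqrt(13) / 22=-83387.00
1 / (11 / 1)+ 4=45 / 11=4.09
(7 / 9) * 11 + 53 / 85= 7022 / 765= 9.18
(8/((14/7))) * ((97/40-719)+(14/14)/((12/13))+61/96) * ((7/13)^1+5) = -1029393/65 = -15836.82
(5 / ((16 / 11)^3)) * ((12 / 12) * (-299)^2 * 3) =1784890965 / 4096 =435764.40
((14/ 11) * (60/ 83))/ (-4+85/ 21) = 17640/ 913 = 19.32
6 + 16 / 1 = 22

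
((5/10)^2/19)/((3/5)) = 5/228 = 0.02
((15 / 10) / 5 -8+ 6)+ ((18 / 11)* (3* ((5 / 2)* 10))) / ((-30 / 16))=-7387 / 110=-67.15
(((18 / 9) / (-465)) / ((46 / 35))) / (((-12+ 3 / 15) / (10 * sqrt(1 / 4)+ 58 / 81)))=16205 / 10222281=0.00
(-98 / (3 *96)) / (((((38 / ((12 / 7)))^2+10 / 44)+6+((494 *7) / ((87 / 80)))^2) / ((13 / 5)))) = -5892887 / 67349441144900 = -0.00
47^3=103823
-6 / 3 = -2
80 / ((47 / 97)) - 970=-37830 / 47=-804.89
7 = 7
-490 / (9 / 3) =-490 / 3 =-163.33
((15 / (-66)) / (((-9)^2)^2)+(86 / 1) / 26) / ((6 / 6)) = 6206641 / 1876446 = 3.31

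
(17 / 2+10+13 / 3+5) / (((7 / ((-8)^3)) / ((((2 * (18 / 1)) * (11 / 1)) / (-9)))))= 1881088 / 21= 89575.62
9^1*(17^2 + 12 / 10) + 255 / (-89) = 1160976 / 445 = 2608.93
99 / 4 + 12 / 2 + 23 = 215 / 4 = 53.75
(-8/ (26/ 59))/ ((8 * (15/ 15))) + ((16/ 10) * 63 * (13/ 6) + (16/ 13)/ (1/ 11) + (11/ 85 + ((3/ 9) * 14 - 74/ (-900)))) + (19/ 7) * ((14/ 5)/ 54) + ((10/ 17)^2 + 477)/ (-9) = 460659416/ 2535975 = 181.65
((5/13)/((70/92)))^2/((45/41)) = 86756/372645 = 0.23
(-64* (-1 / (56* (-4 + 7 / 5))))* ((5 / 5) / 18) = -20 / 819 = -0.02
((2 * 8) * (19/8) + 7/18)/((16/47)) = 32477/288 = 112.77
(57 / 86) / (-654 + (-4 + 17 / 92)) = -874 / 867439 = -0.00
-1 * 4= -4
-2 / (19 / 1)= -2 / 19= -0.11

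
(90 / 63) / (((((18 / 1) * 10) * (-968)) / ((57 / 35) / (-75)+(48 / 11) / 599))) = 83191 / 703191258000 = 0.00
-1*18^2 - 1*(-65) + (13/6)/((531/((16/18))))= -3713231/14337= -259.00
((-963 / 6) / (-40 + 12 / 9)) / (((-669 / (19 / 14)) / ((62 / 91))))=-189069 / 32955832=-0.01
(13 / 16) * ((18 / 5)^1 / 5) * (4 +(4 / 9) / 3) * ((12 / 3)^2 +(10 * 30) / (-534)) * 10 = 166712 / 445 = 374.63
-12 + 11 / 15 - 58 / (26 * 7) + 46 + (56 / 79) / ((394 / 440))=35.21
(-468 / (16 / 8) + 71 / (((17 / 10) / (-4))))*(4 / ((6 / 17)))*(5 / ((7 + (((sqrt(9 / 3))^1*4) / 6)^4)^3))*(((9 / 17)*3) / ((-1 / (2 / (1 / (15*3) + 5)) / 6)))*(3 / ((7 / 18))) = 983.73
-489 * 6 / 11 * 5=-14670 / 11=-1333.64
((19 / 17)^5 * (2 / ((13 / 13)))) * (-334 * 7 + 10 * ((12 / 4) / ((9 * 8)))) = -69457053049 / 8519142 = -8153.06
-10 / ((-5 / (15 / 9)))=10 / 3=3.33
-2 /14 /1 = -1 /7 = -0.14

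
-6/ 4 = -3/ 2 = -1.50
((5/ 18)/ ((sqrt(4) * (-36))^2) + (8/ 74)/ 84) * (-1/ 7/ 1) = -32399/ 169174656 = -0.00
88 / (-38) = -44 / 19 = -2.32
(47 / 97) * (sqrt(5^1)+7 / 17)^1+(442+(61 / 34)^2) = 47 * sqrt(5) / 97+49945653 / 112132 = 446.50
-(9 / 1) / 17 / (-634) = 9 / 10778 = 0.00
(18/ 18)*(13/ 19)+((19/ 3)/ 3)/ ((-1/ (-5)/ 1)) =1922/ 171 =11.24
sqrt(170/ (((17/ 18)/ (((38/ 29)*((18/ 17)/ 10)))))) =18*sqrt(18734)/ 493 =5.00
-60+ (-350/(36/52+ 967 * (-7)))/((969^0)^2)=-2637365/43994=-59.95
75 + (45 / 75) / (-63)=7874 / 105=74.99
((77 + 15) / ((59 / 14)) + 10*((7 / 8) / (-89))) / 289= 456463 / 6070156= 0.08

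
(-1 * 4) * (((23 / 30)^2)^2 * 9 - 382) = 34100159 / 22500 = 1515.56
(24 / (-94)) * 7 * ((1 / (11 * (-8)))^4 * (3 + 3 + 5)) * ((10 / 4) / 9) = -35 / 384350208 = -0.00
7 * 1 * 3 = 21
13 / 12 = 1.08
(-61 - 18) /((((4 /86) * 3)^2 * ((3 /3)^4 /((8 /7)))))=-4637.17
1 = 1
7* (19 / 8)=16.62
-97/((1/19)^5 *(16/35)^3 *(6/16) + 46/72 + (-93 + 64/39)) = 1.07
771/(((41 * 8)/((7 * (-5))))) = -26985/328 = -82.27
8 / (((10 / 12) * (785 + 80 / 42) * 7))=0.00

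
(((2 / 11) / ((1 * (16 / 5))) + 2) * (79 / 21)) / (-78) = -14299 / 144144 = -0.10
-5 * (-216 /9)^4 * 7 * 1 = -11612160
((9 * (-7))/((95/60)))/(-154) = 54/209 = 0.26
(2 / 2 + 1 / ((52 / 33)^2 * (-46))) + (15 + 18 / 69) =2021503 / 124384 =16.25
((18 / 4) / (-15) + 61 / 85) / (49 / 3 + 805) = 213 / 418880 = 0.00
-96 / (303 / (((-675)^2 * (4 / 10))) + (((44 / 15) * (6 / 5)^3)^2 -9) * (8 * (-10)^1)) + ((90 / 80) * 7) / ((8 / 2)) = 3310999226037 / 1622531670368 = 2.04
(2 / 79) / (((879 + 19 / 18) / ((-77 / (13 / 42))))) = -16632 / 2324101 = -0.01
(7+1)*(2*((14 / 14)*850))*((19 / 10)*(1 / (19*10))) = 136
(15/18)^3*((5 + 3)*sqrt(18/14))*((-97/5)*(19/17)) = -46075*sqrt(7)/1071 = -113.82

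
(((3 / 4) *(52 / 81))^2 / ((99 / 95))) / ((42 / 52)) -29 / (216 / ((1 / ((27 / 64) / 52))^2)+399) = 56581635555926 / 279078115318695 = 0.20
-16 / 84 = -4 / 21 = -0.19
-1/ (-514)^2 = -0.00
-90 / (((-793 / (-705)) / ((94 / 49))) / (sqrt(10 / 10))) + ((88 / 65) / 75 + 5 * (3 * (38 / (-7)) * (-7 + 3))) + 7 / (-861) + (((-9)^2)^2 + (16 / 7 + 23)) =1345905306229 / 199142125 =6758.52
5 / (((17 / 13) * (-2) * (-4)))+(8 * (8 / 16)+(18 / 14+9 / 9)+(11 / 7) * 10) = 3057 / 136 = 22.48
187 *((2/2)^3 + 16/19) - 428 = -1587/19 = -83.53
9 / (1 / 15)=135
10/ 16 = 0.62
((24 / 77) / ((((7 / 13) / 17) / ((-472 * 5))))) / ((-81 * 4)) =1043120 / 14553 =71.68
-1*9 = -9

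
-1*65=-65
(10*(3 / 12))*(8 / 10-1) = -1 / 2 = -0.50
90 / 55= 1.64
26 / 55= 0.47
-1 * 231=-231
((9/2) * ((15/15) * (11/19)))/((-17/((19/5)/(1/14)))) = -693/85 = -8.15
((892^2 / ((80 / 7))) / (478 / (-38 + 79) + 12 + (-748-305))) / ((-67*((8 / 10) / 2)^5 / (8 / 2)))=1274305625 / 3231544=394.33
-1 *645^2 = -416025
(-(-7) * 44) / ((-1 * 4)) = -77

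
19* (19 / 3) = 361 / 3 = 120.33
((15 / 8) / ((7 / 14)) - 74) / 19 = -281 / 76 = -3.70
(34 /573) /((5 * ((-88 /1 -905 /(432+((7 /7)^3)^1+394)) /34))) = -956012 /211096065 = -0.00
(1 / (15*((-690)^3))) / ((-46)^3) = 1 / 479636280360000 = 0.00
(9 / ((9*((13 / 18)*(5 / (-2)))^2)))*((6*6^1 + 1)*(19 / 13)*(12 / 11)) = 10933056 / 604175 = 18.10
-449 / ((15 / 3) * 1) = -449 / 5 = -89.80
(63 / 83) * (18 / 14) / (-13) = -81 / 1079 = -0.08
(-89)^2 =7921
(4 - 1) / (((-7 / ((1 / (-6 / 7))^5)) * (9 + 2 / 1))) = 2401 / 28512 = 0.08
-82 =-82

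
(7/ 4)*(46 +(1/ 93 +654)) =455707/ 372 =1225.02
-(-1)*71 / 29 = 71 / 29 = 2.45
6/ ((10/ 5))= 3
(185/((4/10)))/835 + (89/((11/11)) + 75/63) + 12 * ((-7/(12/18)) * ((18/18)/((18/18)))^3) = -247283/7014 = -35.26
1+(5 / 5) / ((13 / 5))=18 / 13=1.38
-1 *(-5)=5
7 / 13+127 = 1658 / 13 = 127.54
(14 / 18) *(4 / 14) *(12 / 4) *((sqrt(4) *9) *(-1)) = -12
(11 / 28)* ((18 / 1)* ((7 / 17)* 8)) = 396 / 17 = 23.29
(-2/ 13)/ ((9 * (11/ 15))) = -10/ 429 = -0.02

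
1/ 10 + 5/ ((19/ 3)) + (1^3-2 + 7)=1309/ 190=6.89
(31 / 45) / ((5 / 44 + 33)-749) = -0.00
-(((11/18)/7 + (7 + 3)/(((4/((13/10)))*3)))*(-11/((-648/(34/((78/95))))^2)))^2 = -71634050532022515625/25903564690571801985024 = -0.00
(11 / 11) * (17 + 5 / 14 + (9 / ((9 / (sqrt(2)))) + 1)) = sqrt(2) + 257 / 14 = 19.77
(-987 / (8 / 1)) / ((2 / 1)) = -987 / 16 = -61.69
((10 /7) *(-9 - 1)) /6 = -50 /21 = -2.38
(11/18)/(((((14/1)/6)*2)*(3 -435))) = -11/36288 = -0.00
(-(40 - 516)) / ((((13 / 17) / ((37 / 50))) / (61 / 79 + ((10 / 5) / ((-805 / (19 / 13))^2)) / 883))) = 126153286947379218 / 354692153554375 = 355.67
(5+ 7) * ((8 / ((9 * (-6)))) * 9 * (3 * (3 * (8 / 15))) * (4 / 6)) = -256 / 5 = -51.20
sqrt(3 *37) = 10.54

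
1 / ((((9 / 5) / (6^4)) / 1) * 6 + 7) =120 / 841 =0.14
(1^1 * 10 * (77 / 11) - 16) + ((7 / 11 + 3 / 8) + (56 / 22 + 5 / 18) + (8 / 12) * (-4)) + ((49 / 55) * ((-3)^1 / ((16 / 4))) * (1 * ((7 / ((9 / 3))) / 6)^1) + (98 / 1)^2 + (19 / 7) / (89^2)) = 530201920403 / 54892530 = 9658.91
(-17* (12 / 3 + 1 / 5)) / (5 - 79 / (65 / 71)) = 4641 / 5284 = 0.88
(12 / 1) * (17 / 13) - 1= 191 / 13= 14.69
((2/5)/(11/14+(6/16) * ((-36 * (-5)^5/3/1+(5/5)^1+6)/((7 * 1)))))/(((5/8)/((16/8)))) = 1792/2814125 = 0.00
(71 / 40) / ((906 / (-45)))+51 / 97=102555 / 234352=0.44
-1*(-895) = 895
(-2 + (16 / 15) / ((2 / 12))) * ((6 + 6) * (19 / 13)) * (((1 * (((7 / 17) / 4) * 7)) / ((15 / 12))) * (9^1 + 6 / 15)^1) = 418.17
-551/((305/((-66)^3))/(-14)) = -2217744144/305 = -7271292.28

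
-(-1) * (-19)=-19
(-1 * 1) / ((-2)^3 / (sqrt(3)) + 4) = 3 / 4 + sqrt(3) / 2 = 1.62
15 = 15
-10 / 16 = -5 / 8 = -0.62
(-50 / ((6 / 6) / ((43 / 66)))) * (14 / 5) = -3010 / 33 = -91.21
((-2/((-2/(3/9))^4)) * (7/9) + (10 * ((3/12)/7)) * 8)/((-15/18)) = -116591/34020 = -3.43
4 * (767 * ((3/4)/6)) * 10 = 3835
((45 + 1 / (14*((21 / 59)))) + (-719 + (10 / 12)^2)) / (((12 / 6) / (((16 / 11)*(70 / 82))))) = -11873570 / 28413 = -417.89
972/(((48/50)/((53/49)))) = 107325/98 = 1095.15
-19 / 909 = -0.02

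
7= 7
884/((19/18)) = 15912/19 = 837.47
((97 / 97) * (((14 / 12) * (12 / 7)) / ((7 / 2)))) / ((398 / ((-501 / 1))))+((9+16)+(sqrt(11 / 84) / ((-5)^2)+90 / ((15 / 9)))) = sqrt(231) / 1050+109045 / 1393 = 78.30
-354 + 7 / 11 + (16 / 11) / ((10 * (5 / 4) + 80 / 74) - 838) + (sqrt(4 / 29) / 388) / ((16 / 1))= -21557763 / 61007 + sqrt(29) / 90016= -353.37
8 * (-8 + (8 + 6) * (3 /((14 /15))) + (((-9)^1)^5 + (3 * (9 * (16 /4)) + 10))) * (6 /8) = -353364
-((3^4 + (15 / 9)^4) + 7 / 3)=-7375 / 81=-91.05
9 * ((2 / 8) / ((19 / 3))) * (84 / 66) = 189 / 418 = 0.45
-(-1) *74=74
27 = 27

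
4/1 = 4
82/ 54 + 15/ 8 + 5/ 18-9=-1151/ 216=-5.33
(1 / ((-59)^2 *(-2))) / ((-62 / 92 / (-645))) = -14835 / 107911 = -0.14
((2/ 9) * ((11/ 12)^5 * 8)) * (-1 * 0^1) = 0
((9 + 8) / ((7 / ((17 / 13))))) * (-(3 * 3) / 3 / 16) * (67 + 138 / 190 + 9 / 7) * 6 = -119367693 / 484120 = -246.57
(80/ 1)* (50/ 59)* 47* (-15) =-2820000/ 59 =-47796.61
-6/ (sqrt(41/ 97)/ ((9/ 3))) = -18*sqrt(3977)/ 41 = -27.69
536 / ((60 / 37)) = 4958 / 15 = 330.53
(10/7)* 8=80/7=11.43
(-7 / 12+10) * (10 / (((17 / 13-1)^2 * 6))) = 95485 / 576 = 165.77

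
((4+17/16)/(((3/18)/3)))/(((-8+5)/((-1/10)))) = 3.04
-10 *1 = -10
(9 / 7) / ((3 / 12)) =36 / 7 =5.14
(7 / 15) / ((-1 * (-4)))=7 / 60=0.12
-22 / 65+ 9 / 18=21 / 130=0.16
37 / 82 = 0.45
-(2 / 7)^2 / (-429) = 4 / 21021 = 0.00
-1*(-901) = 901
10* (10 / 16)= 25 / 4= 6.25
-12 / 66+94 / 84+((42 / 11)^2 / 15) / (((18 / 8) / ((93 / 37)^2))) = 127534159 / 34786290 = 3.67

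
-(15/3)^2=-25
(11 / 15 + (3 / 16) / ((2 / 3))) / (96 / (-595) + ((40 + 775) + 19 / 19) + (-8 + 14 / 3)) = 57953 / 46410304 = 0.00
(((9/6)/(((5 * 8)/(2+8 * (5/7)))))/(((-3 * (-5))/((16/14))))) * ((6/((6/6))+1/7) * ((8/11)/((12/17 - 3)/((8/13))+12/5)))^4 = 35031246438400/12407160361827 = 2.82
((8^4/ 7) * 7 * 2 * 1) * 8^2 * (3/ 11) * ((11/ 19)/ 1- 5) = -132120576/ 209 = -632155.87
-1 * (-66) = 66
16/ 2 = 8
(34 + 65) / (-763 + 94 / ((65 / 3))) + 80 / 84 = 77375 / 94143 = 0.82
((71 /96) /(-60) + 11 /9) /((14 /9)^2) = 62721 /125440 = 0.50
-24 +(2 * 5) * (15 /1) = 126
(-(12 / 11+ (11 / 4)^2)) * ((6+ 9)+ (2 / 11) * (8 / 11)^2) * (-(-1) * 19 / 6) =-581431141 / 1405536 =-413.67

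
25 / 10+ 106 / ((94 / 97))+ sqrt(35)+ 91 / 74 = sqrt(35)+ 196703 / 1739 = 119.03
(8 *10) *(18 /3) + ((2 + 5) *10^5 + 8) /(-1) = -699528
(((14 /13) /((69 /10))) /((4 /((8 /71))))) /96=35 /764244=0.00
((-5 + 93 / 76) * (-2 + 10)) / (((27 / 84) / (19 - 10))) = -16072 / 19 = -845.89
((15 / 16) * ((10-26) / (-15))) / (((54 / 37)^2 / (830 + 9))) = 1148591 / 2916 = 393.89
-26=-26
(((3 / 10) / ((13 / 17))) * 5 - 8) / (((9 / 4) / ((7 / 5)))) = -3.76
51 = 51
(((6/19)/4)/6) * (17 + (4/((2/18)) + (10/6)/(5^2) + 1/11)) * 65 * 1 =114023/2508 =45.46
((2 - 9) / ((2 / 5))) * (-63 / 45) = 49 / 2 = 24.50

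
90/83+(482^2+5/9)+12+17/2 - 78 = 347008601/1494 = 232268.14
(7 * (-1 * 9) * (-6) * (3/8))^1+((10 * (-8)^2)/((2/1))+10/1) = 1887/4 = 471.75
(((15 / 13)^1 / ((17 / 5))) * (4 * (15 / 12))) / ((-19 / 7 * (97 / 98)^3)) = -2470629000 / 3832313927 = -0.64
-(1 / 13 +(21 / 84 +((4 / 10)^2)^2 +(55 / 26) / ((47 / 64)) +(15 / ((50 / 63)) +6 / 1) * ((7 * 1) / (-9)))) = 5687101 / 352500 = 16.13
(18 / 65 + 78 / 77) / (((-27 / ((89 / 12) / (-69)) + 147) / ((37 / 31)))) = 7086536 / 1832846015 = 0.00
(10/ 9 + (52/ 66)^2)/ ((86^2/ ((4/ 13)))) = 1886/ 26176293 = 0.00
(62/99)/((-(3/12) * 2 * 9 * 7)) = -124/6237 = -0.02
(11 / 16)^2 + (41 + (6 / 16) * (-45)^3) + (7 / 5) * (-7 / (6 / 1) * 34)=-131273993 / 3840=-34185.94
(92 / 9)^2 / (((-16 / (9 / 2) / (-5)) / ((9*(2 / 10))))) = 529 / 2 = 264.50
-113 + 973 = 860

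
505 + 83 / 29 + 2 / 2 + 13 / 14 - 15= 200885 / 406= 494.79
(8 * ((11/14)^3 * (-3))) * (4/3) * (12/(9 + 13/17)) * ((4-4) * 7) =0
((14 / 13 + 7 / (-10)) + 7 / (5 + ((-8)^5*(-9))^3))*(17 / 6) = 7121985413849291153 / 6668845885717218580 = 1.07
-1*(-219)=219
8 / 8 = 1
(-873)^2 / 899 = 762129 / 899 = 847.75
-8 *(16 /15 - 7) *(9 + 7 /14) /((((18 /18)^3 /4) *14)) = 128.84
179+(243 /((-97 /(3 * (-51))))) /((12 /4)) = 29756 /97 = 306.76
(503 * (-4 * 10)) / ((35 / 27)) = -108648 / 7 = -15521.14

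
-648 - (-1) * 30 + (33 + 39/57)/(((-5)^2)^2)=-1467622/2375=-617.95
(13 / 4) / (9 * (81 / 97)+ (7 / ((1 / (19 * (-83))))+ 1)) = -1261 / 4279828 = -0.00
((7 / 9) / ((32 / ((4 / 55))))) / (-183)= -7 / 724680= -0.00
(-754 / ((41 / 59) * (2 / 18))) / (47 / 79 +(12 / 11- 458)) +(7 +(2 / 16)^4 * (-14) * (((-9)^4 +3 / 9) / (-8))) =2077930658533 / 66592837632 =31.20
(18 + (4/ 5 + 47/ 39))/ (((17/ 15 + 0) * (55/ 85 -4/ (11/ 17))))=-42911/ 13455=-3.19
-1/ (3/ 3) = -1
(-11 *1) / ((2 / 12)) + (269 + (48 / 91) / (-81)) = 498755 / 2457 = 202.99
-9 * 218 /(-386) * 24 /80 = 2943 /1930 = 1.52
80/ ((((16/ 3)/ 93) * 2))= 1395/ 2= 697.50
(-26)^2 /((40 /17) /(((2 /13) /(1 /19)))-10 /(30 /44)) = -163761 /3358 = -48.77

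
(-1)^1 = -1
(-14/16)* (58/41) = -203/164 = -1.24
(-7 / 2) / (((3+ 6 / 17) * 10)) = -119 / 1140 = -0.10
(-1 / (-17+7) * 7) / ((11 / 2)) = 7 / 55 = 0.13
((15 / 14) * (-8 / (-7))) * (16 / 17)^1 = 960 / 833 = 1.15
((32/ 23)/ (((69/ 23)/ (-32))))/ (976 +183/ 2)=-2048/ 147315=-0.01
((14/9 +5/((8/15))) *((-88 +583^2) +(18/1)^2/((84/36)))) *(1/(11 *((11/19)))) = 11860614929/20328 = 583461.97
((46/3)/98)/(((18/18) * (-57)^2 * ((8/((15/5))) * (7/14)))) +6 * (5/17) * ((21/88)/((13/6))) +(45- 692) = -1001300683225/1548070524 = -646.81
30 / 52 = 15 / 26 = 0.58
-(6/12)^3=-1/8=-0.12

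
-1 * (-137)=137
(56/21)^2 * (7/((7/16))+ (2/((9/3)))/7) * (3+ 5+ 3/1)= 237952/189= 1259.01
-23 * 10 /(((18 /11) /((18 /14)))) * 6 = -7590 /7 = -1084.29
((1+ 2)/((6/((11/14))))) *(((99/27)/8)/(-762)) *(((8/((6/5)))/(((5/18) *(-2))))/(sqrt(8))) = 121 *sqrt(2)/170688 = 0.00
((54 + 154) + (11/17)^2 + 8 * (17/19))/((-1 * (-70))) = 1183731/384370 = 3.08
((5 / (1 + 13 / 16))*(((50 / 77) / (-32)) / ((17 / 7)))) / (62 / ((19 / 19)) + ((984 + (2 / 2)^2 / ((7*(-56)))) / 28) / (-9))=-12348000 / 31121951663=-0.00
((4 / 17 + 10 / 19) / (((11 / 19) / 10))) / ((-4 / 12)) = -7380 / 187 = -39.47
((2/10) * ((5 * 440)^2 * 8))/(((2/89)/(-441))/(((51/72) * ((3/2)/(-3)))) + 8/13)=2798820024000/222463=12581058.53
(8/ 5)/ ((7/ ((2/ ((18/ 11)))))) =88/ 315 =0.28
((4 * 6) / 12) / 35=0.06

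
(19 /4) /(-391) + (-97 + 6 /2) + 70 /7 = -131395 /1564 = -84.01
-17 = -17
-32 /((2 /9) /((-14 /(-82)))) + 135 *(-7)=-39753 /41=-969.59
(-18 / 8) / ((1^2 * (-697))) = 9 / 2788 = 0.00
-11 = -11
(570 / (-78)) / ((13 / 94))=-8930 / 169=-52.84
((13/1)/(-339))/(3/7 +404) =-91/959709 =-0.00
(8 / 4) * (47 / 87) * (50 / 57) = 4700 / 4959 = 0.95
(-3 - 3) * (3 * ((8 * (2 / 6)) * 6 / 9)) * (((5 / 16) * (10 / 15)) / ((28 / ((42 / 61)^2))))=-420 / 3721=-0.11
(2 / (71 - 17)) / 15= 1 / 405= 0.00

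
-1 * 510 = -510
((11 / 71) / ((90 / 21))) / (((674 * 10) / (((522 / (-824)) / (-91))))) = 957 / 25630602400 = 0.00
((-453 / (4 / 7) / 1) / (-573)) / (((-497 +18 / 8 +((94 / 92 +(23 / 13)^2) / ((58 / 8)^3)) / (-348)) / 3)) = -100203645451 / 11944458573693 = -0.01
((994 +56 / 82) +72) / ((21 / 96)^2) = 44783616 / 2009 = 22291.50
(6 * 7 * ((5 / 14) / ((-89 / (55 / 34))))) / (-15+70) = -15 / 3026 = -0.00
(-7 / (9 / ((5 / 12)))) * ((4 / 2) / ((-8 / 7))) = 245 / 432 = 0.57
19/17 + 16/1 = 291/17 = 17.12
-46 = -46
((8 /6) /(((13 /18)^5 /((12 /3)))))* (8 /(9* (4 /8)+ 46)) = 161243136 /37500593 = 4.30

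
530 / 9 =58.89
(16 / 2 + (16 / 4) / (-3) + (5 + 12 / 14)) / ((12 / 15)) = 1315 / 84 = 15.65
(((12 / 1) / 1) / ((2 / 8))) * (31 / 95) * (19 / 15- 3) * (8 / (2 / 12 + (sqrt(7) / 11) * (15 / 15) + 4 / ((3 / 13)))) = -24966656 / 2011245 + 4539392 * sqrt(7) / 70393575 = -12.24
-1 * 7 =-7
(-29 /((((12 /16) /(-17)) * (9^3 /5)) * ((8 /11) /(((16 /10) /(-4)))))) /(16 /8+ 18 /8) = -1276 /2187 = -0.58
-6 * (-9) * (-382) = -20628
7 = 7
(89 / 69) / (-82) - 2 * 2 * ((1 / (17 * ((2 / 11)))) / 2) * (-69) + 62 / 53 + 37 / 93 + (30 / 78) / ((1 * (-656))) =253097863383 / 5478498064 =46.20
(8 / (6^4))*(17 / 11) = 17 / 1782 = 0.01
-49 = -49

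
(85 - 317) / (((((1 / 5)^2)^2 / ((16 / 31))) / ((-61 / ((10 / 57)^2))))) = 4597984800 / 31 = 148322090.32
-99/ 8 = -12.38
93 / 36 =31 / 12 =2.58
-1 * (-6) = 6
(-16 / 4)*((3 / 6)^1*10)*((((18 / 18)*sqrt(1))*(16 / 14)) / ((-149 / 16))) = 2560 / 1043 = 2.45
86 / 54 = 43 / 27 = 1.59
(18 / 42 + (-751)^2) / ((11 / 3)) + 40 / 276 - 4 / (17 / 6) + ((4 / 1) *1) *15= 1263486548 / 8211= 153877.30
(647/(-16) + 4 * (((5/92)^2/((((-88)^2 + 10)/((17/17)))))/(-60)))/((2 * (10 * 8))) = -7961721911/31502330880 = -0.25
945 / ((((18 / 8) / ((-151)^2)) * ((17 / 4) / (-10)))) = -383056800 / 17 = -22532752.94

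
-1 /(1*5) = -1 /5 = -0.20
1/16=0.06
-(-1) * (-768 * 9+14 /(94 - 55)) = -269554 /39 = -6911.64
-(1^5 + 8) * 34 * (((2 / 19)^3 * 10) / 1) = -24480 / 6859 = -3.57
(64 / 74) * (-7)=-224 / 37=-6.05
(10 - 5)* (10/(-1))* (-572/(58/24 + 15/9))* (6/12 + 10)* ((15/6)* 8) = 10296000/7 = 1470857.14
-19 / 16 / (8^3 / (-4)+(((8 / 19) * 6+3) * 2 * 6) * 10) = -361 / 162688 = -0.00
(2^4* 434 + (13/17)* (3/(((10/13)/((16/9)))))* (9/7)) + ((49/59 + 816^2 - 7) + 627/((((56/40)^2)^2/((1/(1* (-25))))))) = 8101124076207/12041015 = 672794.12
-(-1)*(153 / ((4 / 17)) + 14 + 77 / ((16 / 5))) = 688.31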